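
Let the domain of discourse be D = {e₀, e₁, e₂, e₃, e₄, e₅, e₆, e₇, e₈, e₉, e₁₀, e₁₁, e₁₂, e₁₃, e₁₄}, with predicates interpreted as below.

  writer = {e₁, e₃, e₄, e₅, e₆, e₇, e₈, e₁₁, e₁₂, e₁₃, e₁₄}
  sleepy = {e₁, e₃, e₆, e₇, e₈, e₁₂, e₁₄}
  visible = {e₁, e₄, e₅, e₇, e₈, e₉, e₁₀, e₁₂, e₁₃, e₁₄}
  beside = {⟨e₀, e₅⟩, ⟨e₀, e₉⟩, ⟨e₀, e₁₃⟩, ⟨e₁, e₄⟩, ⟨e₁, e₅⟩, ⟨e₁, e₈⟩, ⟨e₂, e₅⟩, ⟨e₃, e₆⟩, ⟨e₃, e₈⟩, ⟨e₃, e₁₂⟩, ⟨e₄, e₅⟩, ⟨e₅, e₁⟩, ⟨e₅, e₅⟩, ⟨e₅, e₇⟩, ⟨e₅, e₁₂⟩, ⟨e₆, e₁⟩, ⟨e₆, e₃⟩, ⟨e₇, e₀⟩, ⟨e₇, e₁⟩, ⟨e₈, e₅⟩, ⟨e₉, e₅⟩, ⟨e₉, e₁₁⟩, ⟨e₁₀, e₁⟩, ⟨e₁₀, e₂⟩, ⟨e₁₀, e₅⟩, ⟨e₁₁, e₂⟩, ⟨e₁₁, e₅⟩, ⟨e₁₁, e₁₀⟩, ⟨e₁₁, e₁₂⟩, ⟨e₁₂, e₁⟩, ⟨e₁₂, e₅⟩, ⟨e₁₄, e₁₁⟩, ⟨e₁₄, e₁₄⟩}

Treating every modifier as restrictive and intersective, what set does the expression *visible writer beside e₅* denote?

{e₁, e₄, e₅, e₈, e₁₂}

⟦beside e₅⟧ = {x : ⟨x, e₅⟩ ∈ ⟦beside⟧} = {e₀, e₁, e₂, e₄, e₅, e₈, e₉, e₁₀, e₁₁, e₁₂}
⟦writer⟧ = {e₁, e₃, e₄, e₅, e₆, e₇, e₈, e₁₁, e₁₂, e₁₃, e₁₄}
… ∩ ⟦beside e₅⟧ = {e₁, e₃, e₄, e₅, e₆, e₇, e₈, e₁₁, e₁₂, e₁₃, e₁₄} ∩ {e₀, e₁, e₂, e₄, e₅, e₈, e₉, e₁₀, e₁₁, e₁₂} = {e₁, e₄, e₅, e₈, e₁₁, e₁₂}
… ∩ ⟦visible⟧ = {e₁, e₄, e₅, e₈, e₁₁, e₁₂} ∩ {e₁, e₄, e₅, e₇, e₈, e₉, e₁₀, e₁₂, e₁₃, e₁₄} = {e₁, e₄, e₅, e₈, e₁₂}
So ⟦visible writer beside e₅⟧ = {e₁, e₄, e₅, e₈, e₁₂}.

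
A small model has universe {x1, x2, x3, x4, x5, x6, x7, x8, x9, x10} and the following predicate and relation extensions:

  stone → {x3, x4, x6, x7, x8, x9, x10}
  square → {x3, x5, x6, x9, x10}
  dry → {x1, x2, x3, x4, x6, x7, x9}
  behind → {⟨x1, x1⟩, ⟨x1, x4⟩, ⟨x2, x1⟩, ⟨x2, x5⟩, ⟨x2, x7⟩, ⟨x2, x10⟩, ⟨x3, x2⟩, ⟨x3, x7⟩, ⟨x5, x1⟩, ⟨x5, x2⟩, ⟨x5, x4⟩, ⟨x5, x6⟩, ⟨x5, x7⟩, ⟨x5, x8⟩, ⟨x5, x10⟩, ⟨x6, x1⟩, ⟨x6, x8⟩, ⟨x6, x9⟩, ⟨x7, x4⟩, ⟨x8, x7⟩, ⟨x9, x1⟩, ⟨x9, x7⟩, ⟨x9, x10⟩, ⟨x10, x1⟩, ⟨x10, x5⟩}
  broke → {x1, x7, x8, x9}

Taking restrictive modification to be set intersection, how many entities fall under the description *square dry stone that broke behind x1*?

⟦that broke⟧ = ⟦broke⟧ = {x1, x7, x8, x9}
⟦behind x1⟧ = {x : ⟨x, x1⟩ ∈ ⟦behind⟧} = {x1, x2, x5, x6, x9, x10}
⟦stone⟧ = {x3, x4, x6, x7, x8, x9, x10}
… ∩ ⟦that broke⟧ = {x3, x4, x6, x7, x8, x9, x10} ∩ {x1, x7, x8, x9} = {x7, x8, x9}
… ∩ ⟦behind x1⟧ = {x7, x8, x9} ∩ {x1, x2, x5, x6, x9, x10} = {x9}
… ∩ ⟦square⟧ = {x9} ∩ {x3, x5, x6, x9, x10} = {x9}
… ∩ ⟦dry⟧ = {x9} ∩ {x1, x2, x3, x4, x6, x7, x9} = {x9}
⟦square dry stone that broke behind x1⟧ = {x9}, so the cardinality is 1.

1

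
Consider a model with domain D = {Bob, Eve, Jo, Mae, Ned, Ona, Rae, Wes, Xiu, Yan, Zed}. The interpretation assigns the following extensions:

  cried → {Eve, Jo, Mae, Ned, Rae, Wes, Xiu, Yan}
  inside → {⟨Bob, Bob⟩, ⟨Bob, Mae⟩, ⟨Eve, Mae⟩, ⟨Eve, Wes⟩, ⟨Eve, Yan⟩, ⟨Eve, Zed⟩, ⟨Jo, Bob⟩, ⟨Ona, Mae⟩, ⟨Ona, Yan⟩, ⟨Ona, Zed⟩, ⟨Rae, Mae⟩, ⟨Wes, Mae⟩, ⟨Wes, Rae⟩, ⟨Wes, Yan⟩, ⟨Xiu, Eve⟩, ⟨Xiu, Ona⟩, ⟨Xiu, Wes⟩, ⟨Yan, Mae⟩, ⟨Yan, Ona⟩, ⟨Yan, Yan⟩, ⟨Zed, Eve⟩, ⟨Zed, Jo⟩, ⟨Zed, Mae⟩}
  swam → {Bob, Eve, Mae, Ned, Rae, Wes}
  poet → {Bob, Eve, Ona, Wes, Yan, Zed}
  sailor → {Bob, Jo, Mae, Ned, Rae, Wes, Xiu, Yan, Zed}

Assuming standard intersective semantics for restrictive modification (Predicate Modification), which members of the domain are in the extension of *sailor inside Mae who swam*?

{Bob, Rae, Wes}

⟦inside Mae⟧ = {x : ⟨x, Mae⟩ ∈ ⟦inside⟧} = {Bob, Eve, Ona, Rae, Wes, Yan, Zed}
⟦who swam⟧ = ⟦swam⟧ = {Bob, Eve, Mae, Ned, Rae, Wes}
⟦sailor⟧ = {Bob, Jo, Mae, Ned, Rae, Wes, Xiu, Yan, Zed}
… ∩ ⟦inside Mae⟧ = {Bob, Jo, Mae, Ned, Rae, Wes, Xiu, Yan, Zed} ∩ {Bob, Eve, Ona, Rae, Wes, Yan, Zed} = {Bob, Rae, Wes, Yan, Zed}
… ∩ ⟦who swam⟧ = {Bob, Rae, Wes, Yan, Zed} ∩ {Bob, Eve, Mae, Ned, Rae, Wes} = {Bob, Rae, Wes}
So ⟦sailor inside Mae who swam⟧ = {Bob, Rae, Wes}.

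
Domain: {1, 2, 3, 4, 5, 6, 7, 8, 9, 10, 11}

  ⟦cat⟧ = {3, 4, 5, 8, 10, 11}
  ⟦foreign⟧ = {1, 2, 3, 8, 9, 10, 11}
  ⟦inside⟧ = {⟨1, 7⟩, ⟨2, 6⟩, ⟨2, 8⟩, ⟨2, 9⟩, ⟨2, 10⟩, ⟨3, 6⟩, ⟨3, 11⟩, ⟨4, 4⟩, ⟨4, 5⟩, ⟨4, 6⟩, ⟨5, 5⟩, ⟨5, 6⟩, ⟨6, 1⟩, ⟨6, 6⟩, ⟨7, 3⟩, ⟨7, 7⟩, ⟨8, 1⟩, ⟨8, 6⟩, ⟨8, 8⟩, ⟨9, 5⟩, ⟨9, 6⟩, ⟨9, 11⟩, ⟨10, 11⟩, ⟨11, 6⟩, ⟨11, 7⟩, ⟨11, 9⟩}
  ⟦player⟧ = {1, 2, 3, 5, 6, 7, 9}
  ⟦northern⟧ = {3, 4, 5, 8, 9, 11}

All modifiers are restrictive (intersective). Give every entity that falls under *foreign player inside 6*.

{2, 3, 9}

⟦inside 6⟧ = {x : ⟨x, 6⟩ ∈ ⟦inside⟧} = {2, 3, 4, 5, 6, 8, 9, 11}
⟦player⟧ = {1, 2, 3, 5, 6, 7, 9}
… ∩ ⟦inside 6⟧ = {1, 2, 3, 5, 6, 7, 9} ∩ {2, 3, 4, 5, 6, 8, 9, 11} = {2, 3, 5, 6, 9}
… ∩ ⟦foreign⟧ = {2, 3, 5, 6, 9} ∩ {1, 2, 3, 8, 9, 10, 11} = {2, 3, 9}
So ⟦foreign player inside 6⟧ = {2, 3, 9}.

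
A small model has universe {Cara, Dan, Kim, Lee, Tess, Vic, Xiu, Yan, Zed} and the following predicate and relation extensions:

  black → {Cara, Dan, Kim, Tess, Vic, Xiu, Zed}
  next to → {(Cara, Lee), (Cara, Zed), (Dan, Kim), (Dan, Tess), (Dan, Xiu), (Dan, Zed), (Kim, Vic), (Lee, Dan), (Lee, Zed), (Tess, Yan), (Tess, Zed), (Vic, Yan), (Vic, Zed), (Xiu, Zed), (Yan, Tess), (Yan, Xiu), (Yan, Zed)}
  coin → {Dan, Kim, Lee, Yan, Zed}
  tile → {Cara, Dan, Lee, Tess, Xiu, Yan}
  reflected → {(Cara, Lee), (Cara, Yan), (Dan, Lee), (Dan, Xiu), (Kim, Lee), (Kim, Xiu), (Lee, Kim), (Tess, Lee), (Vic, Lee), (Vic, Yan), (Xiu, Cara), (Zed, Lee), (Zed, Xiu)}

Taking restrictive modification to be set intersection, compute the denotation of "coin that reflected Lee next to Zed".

{Dan}

⟦that reflected Lee⟧ = {x : ⟨x, Lee⟩ ∈ ⟦reflected⟧} = {Cara, Dan, Kim, Tess, Vic, Zed}
⟦next to Zed⟧ = {x : ⟨x, Zed⟩ ∈ ⟦next to⟧} = {Cara, Dan, Lee, Tess, Vic, Xiu, Yan}
⟦coin⟧ = {Dan, Kim, Lee, Yan, Zed}
… ∩ ⟦that reflected Lee⟧ = {Dan, Kim, Lee, Yan, Zed} ∩ {Cara, Dan, Kim, Tess, Vic, Zed} = {Dan, Kim, Zed}
… ∩ ⟦next to Zed⟧ = {Dan, Kim, Zed} ∩ {Cara, Dan, Lee, Tess, Vic, Xiu, Yan} = {Dan}
So ⟦coin that reflected Lee next to Zed⟧ = {Dan}.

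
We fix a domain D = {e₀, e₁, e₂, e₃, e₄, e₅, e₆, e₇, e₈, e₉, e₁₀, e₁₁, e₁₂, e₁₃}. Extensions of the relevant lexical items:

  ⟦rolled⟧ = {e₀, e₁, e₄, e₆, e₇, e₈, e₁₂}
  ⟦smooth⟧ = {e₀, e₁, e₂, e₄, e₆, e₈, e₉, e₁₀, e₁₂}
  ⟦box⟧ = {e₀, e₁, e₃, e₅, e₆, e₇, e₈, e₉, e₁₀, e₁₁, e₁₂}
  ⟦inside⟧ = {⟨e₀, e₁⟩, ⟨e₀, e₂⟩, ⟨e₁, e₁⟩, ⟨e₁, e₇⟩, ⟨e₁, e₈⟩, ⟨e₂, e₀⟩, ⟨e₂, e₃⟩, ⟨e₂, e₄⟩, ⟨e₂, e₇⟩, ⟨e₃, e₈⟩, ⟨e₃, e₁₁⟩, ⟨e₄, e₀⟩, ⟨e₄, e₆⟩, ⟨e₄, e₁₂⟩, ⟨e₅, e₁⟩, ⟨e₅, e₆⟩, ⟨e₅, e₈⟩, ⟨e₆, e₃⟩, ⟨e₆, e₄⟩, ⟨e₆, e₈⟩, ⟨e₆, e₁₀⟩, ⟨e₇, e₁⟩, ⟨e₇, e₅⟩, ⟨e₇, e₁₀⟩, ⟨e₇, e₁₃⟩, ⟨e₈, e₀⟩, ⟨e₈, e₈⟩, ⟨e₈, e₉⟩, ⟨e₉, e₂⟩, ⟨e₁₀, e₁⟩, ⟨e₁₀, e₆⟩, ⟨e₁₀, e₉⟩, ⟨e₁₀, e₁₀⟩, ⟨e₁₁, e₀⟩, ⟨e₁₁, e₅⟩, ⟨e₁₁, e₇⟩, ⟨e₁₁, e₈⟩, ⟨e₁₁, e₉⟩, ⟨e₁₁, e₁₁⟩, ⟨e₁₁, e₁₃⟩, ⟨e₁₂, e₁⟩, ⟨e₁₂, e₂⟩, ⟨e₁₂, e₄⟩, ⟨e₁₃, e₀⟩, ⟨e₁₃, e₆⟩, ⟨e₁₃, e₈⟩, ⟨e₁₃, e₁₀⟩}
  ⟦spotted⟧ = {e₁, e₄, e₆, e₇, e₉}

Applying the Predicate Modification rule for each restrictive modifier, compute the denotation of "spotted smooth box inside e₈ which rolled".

⟦inside e₈⟧ = {x : ⟨x, e₈⟩ ∈ ⟦inside⟧} = {e₁, e₃, e₅, e₆, e₈, e₁₁, e₁₃}
⟦which rolled⟧ = ⟦rolled⟧ = {e₀, e₁, e₄, e₆, e₇, e₈, e₁₂}
⟦box⟧ = {e₀, e₁, e₃, e₅, e₆, e₇, e₈, e₉, e₁₀, e₁₁, e₁₂}
… ∩ ⟦inside e₈⟧ = {e₀, e₁, e₃, e₅, e₆, e₇, e₈, e₉, e₁₀, e₁₁, e₁₂} ∩ {e₁, e₃, e₅, e₆, e₈, e₁₁, e₁₃} = {e₁, e₃, e₅, e₆, e₈, e₁₁}
… ∩ ⟦which rolled⟧ = {e₁, e₃, e₅, e₆, e₈, e₁₁} ∩ {e₀, e₁, e₄, e₆, e₇, e₈, e₁₂} = {e₁, e₆, e₈}
… ∩ ⟦spotted⟧ = {e₁, e₆, e₈} ∩ {e₁, e₄, e₆, e₇, e₉} = {e₁, e₆}
… ∩ ⟦smooth⟧ = {e₁, e₆} ∩ {e₀, e₁, e₂, e₄, e₆, e₈, e₉, e₁₀, e₁₂} = {e₁, e₆}
So ⟦spotted smooth box inside e₈ which rolled⟧ = {e₁, e₆}.

{e₁, e₆}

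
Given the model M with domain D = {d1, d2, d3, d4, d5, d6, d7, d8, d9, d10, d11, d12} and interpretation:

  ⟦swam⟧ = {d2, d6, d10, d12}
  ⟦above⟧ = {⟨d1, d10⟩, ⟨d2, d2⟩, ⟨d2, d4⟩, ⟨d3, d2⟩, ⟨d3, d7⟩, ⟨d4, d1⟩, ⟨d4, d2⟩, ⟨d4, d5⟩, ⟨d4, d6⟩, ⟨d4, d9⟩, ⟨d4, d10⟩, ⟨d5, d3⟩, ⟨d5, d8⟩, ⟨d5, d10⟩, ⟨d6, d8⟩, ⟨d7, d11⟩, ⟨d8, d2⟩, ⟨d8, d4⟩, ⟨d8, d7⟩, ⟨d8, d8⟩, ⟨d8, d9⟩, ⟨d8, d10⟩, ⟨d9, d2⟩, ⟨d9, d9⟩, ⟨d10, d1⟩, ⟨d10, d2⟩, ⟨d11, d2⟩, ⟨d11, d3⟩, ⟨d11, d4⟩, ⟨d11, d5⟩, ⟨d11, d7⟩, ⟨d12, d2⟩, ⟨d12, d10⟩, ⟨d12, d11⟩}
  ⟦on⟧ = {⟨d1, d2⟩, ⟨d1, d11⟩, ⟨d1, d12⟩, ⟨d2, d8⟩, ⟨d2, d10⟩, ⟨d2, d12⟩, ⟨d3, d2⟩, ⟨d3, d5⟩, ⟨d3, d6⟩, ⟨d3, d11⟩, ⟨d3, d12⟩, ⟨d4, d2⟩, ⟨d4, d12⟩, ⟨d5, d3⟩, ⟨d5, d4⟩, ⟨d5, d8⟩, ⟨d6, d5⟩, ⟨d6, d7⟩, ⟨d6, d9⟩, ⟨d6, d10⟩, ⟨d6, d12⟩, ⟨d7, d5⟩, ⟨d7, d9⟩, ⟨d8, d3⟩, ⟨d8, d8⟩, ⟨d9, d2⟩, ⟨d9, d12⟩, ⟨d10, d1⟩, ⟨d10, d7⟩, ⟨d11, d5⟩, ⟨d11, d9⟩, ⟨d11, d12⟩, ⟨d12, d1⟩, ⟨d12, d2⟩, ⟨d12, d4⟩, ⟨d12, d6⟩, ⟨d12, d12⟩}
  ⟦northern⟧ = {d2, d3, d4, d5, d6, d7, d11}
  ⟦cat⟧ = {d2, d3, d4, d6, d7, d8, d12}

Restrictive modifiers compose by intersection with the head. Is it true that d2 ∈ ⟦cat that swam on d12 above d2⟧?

yes

⟦that swam⟧ = ⟦swam⟧ = {d2, d6, d10, d12}
⟦on d12⟧ = {x : ⟨x, d12⟩ ∈ ⟦on⟧} = {d1, d2, d3, d4, d6, d9, d11, d12}
⟦above d2⟧ = {x : ⟨x, d2⟩ ∈ ⟦above⟧} = {d2, d3, d4, d8, d9, d10, d11, d12}
⟦cat⟧ = {d2, d3, d4, d6, d7, d8, d12}
… ∩ ⟦that swam⟧ = {d2, d3, d4, d6, d7, d8, d12} ∩ {d2, d6, d10, d12} = {d2, d6, d12}
… ∩ ⟦on d12⟧ = {d2, d6, d12} ∩ {d1, d2, d3, d4, d6, d9, d11, d12} = {d2, d6, d12}
… ∩ ⟦above d2⟧ = {d2, d6, d12} ∩ {d2, d3, d4, d8, d9, d10, d11, d12} = {d2, d12}
⟦cat that swam on d12 above d2⟧ = {d2, d12}; d2 ∈ this set.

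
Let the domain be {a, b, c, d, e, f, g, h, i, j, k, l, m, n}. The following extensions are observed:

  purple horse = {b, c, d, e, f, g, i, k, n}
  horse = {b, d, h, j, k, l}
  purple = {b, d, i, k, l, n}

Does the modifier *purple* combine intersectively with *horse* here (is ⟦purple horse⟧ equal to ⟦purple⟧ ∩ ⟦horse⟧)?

no

⟦purple⟧ ∩ ⟦horse⟧ = {b, d, i, k, l, n} ∩ {b, d, h, j, k, l} = {b, d, k, l}
Observed ⟦purple horse⟧ = {b, c, d, e, f, g, i, k, n}.
These differ, so the modifier is not intersective in this model.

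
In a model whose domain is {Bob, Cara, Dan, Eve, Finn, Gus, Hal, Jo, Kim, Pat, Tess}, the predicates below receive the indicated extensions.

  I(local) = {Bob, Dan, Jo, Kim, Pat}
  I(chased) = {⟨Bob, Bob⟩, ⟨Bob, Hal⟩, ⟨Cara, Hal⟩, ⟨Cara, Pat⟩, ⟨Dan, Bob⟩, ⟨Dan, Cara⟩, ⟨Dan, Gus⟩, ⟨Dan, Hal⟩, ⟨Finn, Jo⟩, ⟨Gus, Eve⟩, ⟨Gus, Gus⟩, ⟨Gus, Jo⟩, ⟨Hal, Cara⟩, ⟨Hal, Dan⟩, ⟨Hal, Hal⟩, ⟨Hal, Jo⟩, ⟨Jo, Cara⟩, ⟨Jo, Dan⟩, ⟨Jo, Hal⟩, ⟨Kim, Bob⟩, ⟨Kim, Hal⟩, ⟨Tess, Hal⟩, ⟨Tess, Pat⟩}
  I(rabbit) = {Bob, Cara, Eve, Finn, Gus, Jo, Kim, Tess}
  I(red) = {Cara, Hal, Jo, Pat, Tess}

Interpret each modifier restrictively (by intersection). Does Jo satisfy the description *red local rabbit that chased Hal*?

yes

⟦that chased Hal⟧ = {x : ⟨x, Hal⟩ ∈ ⟦chased⟧} = {Bob, Cara, Dan, Hal, Jo, Kim, Tess}
⟦rabbit⟧ = {Bob, Cara, Eve, Finn, Gus, Jo, Kim, Tess}
… ∩ ⟦that chased Hal⟧ = {Bob, Cara, Eve, Finn, Gus, Jo, Kim, Tess} ∩ {Bob, Cara, Dan, Hal, Jo, Kim, Tess} = {Bob, Cara, Jo, Kim, Tess}
… ∩ ⟦red⟧ = {Bob, Cara, Jo, Kim, Tess} ∩ {Cara, Hal, Jo, Pat, Tess} = {Cara, Jo, Tess}
… ∩ ⟦local⟧ = {Cara, Jo, Tess} ∩ {Bob, Dan, Jo, Kim, Pat} = {Jo}
⟦red local rabbit that chased Hal⟧ = {Jo}; Jo ∈ this set.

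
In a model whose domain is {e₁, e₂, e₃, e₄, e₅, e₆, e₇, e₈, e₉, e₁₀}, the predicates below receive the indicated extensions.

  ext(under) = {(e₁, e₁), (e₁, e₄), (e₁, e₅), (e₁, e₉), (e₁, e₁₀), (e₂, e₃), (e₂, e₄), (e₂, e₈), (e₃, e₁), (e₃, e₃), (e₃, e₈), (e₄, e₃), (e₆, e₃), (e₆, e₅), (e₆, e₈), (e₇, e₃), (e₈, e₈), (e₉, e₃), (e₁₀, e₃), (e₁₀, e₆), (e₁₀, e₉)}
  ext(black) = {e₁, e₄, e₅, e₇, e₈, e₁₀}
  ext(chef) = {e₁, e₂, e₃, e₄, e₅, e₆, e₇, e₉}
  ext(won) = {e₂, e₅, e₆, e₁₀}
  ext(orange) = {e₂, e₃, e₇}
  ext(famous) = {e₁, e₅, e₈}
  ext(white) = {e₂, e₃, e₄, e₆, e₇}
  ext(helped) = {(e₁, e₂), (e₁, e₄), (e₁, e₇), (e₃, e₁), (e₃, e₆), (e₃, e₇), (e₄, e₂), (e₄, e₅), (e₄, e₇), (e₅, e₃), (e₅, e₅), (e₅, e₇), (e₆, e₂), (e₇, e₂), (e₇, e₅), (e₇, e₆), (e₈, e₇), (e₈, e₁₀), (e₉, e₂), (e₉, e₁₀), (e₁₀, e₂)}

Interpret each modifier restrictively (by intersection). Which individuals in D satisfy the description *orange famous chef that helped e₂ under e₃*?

⟦that helped e₂⟧ = {x : ⟨x, e₂⟩ ∈ ⟦helped⟧} = {e₁, e₄, e₆, e₇, e₉, e₁₀}
⟦under e₃⟧ = {x : ⟨x, e₃⟩ ∈ ⟦under⟧} = {e₂, e₃, e₄, e₆, e₇, e₉, e₁₀}
⟦chef⟧ = {e₁, e₂, e₃, e₄, e₅, e₆, e₇, e₉}
… ∩ ⟦that helped e₂⟧ = {e₁, e₂, e₃, e₄, e₅, e₆, e₇, e₉} ∩ {e₁, e₄, e₆, e₇, e₉, e₁₀} = {e₁, e₄, e₆, e₇, e₉}
… ∩ ⟦under e₃⟧ = {e₁, e₄, e₆, e₇, e₉} ∩ {e₂, e₃, e₄, e₆, e₇, e₉, e₁₀} = {e₄, e₆, e₇, e₉}
… ∩ ⟦orange⟧ = {e₄, e₆, e₇, e₉} ∩ {e₂, e₃, e₇} = {e₇}
… ∩ ⟦famous⟧ = {e₇} ∩ {e₁, e₅, e₈} = ∅
So ⟦orange famous chef that helped e₂ under e₃⟧ = ∅.

∅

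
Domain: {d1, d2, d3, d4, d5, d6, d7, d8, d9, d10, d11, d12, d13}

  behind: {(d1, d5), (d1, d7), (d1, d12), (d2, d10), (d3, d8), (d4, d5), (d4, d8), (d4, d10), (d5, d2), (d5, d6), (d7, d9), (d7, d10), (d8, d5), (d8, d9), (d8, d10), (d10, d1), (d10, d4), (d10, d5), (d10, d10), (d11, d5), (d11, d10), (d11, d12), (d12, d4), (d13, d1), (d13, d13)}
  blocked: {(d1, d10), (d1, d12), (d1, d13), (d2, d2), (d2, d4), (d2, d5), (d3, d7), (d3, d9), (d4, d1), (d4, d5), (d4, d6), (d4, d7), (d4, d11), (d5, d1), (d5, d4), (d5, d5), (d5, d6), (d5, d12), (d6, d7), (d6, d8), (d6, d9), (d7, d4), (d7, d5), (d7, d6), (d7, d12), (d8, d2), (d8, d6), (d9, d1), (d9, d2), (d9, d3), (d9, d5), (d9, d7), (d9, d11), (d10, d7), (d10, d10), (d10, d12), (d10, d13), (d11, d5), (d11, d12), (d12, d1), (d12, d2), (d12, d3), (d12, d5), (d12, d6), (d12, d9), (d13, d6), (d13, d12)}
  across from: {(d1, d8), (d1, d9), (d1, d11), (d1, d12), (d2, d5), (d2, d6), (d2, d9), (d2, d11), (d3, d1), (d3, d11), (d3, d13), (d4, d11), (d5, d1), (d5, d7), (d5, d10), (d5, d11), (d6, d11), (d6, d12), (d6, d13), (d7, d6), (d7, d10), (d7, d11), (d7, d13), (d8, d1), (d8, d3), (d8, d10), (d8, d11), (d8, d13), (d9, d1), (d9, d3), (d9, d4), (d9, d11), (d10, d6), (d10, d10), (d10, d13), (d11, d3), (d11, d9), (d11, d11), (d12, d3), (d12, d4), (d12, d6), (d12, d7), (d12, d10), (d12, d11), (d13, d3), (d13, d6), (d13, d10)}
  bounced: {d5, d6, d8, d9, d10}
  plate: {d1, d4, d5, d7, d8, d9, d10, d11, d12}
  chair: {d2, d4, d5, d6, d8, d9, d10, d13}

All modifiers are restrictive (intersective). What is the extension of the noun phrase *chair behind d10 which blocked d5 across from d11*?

⟦behind d10⟧ = {x : ⟨x, d10⟩ ∈ ⟦behind⟧} = {d2, d4, d7, d8, d10, d11}
⟦which blocked d5⟧ = {x : ⟨x, d5⟩ ∈ ⟦blocked⟧} = {d2, d4, d5, d7, d9, d11, d12}
⟦across from d11⟧ = {x : ⟨x, d11⟩ ∈ ⟦across from⟧} = {d1, d2, d3, d4, d5, d6, d7, d8, d9, d11, d12}
⟦chair⟧ = {d2, d4, d5, d6, d8, d9, d10, d13}
… ∩ ⟦behind d10⟧ = {d2, d4, d5, d6, d8, d9, d10, d13} ∩ {d2, d4, d7, d8, d10, d11} = {d2, d4, d8, d10}
… ∩ ⟦which blocked d5⟧ = {d2, d4, d8, d10} ∩ {d2, d4, d5, d7, d9, d11, d12} = {d2, d4}
… ∩ ⟦across from d11⟧ = {d2, d4} ∩ {d1, d2, d3, d4, d5, d6, d7, d8, d9, d11, d12} = {d2, d4}
So ⟦chair behind d10 which blocked d5 across from d11⟧ = {d2, d4}.

{d2, d4}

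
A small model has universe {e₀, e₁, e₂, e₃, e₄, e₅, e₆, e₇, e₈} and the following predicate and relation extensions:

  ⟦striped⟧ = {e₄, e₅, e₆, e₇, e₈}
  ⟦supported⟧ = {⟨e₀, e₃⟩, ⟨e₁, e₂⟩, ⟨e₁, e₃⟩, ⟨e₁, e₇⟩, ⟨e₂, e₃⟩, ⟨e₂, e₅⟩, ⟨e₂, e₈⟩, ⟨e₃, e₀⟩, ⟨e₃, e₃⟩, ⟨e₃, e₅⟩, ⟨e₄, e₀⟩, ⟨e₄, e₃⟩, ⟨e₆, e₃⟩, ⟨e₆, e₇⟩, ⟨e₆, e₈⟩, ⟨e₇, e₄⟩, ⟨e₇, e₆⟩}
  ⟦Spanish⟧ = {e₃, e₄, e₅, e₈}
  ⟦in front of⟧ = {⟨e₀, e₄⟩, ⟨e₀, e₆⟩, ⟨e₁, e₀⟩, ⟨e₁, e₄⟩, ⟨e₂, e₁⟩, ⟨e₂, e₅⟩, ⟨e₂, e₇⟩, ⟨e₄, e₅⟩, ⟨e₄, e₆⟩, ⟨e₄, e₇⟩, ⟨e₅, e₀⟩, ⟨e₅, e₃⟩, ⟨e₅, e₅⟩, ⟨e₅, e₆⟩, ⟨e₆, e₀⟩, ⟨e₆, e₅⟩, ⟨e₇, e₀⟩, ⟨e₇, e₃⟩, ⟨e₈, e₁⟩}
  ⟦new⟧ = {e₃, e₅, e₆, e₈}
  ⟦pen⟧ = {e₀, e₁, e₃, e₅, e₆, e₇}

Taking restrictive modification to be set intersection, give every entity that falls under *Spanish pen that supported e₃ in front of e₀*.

{}

⟦that supported e₃⟧ = {x : ⟨x, e₃⟩ ∈ ⟦supported⟧} = {e₀, e₁, e₂, e₃, e₄, e₆}
⟦in front of e₀⟧ = {x : ⟨x, e₀⟩ ∈ ⟦in front of⟧} = {e₁, e₅, e₆, e₇}
⟦pen⟧ = {e₀, e₁, e₃, e₅, e₆, e₇}
… ∩ ⟦that supported e₃⟧ = {e₀, e₁, e₃, e₅, e₆, e₇} ∩ {e₀, e₁, e₂, e₃, e₄, e₆} = {e₀, e₁, e₃, e₆}
… ∩ ⟦in front of e₀⟧ = {e₀, e₁, e₃, e₆} ∩ {e₁, e₅, e₆, e₇} = {e₁, e₆}
… ∩ ⟦Spanish⟧ = {e₁, e₆} ∩ {e₃, e₄, e₅, e₈} = ∅
So ⟦Spanish pen that supported e₃ in front of e₀⟧ = {}.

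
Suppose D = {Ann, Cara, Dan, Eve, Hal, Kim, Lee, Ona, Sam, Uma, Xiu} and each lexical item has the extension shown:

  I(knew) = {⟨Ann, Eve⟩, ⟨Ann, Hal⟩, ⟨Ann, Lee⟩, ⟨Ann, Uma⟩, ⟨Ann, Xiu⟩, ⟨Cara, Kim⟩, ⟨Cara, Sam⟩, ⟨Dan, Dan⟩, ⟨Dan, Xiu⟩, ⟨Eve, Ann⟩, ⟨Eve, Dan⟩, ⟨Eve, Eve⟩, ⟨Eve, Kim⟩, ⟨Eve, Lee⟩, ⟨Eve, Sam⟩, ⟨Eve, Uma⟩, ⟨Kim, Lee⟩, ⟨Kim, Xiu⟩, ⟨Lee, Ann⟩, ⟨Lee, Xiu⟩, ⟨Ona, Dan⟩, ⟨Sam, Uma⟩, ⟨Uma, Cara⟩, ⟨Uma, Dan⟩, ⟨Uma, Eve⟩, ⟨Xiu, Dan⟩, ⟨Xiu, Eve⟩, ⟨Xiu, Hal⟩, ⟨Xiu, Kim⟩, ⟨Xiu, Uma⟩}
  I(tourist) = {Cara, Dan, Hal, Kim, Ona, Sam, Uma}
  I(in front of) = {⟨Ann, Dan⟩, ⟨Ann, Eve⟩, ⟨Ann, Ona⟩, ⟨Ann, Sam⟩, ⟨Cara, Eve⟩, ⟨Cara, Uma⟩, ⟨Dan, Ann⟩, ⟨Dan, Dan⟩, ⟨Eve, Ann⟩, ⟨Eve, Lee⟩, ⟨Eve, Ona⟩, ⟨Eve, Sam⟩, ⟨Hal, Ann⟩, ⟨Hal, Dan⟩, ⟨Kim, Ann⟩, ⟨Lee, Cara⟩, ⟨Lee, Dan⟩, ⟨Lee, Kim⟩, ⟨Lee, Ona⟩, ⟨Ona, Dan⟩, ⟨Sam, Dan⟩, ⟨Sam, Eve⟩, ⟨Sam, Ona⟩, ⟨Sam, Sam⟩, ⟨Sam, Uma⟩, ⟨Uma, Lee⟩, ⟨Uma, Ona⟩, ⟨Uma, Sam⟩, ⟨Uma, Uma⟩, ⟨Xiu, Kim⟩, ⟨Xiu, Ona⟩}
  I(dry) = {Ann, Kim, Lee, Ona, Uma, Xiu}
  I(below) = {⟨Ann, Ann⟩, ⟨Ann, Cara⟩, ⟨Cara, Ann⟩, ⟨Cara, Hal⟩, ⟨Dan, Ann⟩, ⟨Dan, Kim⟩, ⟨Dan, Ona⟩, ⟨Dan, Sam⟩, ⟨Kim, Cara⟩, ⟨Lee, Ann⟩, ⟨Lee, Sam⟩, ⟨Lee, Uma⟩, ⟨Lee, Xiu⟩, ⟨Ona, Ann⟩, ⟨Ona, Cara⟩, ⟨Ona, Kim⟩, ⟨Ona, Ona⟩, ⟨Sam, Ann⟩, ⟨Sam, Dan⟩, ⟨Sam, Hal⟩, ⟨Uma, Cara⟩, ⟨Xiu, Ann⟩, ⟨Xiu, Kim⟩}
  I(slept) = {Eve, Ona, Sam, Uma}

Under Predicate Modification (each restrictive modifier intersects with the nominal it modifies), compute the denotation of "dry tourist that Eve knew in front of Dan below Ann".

⟦that Eve knew⟧ = {x : ⟨Eve, x⟩ ∈ ⟦knew⟧} = {Ann, Dan, Eve, Kim, Lee, Sam, Uma}
⟦in front of Dan⟧ = {x : ⟨x, Dan⟩ ∈ ⟦in front of⟧} = {Ann, Dan, Hal, Lee, Ona, Sam}
⟦below Ann⟧ = {x : ⟨x, Ann⟩ ∈ ⟦below⟧} = {Ann, Cara, Dan, Lee, Ona, Sam, Xiu}
⟦tourist⟧ = {Cara, Dan, Hal, Kim, Ona, Sam, Uma}
… ∩ ⟦that Eve knew⟧ = {Cara, Dan, Hal, Kim, Ona, Sam, Uma} ∩ {Ann, Dan, Eve, Kim, Lee, Sam, Uma} = {Dan, Kim, Sam, Uma}
… ∩ ⟦in front of Dan⟧ = {Dan, Kim, Sam, Uma} ∩ {Ann, Dan, Hal, Lee, Ona, Sam} = {Dan, Sam}
… ∩ ⟦below Ann⟧ = {Dan, Sam} ∩ {Ann, Cara, Dan, Lee, Ona, Sam, Xiu} = {Dan, Sam}
… ∩ ⟦dry⟧ = {Dan, Sam} ∩ {Ann, Kim, Lee, Ona, Uma, Xiu} = ∅
So ⟦dry tourist that Eve knew in front of Dan below Ann⟧ = {}.

{}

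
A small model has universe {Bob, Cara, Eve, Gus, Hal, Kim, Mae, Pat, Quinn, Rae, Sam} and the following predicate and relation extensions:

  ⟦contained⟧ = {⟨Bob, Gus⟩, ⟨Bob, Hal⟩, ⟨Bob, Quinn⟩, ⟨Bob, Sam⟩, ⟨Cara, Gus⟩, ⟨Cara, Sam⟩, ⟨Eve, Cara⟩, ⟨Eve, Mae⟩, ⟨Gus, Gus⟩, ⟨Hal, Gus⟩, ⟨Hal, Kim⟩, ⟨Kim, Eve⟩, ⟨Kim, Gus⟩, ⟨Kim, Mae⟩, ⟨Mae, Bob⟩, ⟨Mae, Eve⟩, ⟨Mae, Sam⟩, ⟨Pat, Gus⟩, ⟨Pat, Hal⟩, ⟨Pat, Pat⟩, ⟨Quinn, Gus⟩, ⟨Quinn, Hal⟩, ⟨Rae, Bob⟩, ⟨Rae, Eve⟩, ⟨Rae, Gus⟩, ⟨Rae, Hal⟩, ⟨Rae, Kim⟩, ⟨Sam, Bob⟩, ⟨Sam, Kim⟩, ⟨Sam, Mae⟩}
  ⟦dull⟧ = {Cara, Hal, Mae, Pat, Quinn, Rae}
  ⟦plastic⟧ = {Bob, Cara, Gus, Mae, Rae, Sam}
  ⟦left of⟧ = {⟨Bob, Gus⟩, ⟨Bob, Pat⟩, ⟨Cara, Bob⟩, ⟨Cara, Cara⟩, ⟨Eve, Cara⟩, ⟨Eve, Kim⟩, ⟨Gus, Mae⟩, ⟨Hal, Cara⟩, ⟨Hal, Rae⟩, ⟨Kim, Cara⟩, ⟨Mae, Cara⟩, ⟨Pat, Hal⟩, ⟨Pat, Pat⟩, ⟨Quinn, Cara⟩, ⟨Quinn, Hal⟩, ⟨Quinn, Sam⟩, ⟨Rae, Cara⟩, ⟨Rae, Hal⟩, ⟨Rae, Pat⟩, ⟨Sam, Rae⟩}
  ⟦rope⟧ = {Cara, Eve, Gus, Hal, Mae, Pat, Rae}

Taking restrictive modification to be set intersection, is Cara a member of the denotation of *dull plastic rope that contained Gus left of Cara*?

⟦that contained Gus⟧ = {x : ⟨x, Gus⟩ ∈ ⟦contained⟧} = {Bob, Cara, Gus, Hal, Kim, Pat, Quinn, Rae}
⟦left of Cara⟧ = {x : ⟨x, Cara⟩ ∈ ⟦left of⟧} = {Cara, Eve, Hal, Kim, Mae, Quinn, Rae}
⟦rope⟧ = {Cara, Eve, Gus, Hal, Mae, Pat, Rae}
… ∩ ⟦that contained Gus⟧ = {Cara, Eve, Gus, Hal, Mae, Pat, Rae} ∩ {Bob, Cara, Gus, Hal, Kim, Pat, Quinn, Rae} = {Cara, Gus, Hal, Pat, Rae}
… ∩ ⟦left of Cara⟧ = {Cara, Gus, Hal, Pat, Rae} ∩ {Cara, Eve, Hal, Kim, Mae, Quinn, Rae} = {Cara, Hal, Rae}
… ∩ ⟦dull⟧ = {Cara, Hal, Rae} ∩ {Cara, Hal, Mae, Pat, Quinn, Rae} = {Cara, Hal, Rae}
… ∩ ⟦plastic⟧ = {Cara, Hal, Rae} ∩ {Bob, Cara, Gus, Mae, Rae, Sam} = {Cara, Rae}
⟦dull plastic rope that contained Gus left of Cara⟧ = {Cara, Rae}; Cara ∈ this set.

yes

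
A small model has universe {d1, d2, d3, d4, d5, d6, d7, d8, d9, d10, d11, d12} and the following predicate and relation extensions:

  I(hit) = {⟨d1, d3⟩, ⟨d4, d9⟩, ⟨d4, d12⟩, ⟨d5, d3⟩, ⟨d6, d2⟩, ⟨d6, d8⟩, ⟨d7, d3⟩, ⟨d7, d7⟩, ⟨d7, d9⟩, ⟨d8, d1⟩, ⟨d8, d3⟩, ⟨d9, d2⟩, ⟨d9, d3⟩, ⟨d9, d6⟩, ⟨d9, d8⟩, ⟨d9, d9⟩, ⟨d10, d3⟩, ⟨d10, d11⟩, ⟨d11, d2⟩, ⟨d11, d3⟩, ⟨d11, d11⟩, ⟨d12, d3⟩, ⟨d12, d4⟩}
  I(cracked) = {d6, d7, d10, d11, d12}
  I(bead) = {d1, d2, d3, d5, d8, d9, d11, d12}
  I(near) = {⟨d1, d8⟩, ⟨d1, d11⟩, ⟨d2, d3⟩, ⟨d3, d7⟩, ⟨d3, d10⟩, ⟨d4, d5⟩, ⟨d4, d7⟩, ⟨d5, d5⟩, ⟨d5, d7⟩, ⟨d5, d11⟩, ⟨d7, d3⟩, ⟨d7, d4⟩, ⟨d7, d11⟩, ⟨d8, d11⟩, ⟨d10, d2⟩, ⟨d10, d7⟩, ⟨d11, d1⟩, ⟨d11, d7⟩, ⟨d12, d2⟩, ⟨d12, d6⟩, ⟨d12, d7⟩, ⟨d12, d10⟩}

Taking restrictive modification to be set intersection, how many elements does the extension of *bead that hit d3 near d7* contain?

3

⟦that hit d3⟧ = {x : ⟨x, d3⟩ ∈ ⟦hit⟧} = {d1, d5, d7, d8, d9, d10, d11, d12}
⟦near d7⟧ = {x : ⟨x, d7⟩ ∈ ⟦near⟧} = {d3, d4, d5, d10, d11, d12}
⟦bead⟧ = {d1, d2, d3, d5, d8, d9, d11, d12}
… ∩ ⟦that hit d3⟧ = {d1, d2, d3, d5, d8, d9, d11, d12} ∩ {d1, d5, d7, d8, d9, d10, d11, d12} = {d1, d5, d8, d9, d11, d12}
… ∩ ⟦near d7⟧ = {d1, d5, d8, d9, d11, d12} ∩ {d3, d4, d5, d10, d11, d12} = {d5, d11, d12}
⟦bead that hit d3 near d7⟧ = {d5, d11, d12}, so the cardinality is 3.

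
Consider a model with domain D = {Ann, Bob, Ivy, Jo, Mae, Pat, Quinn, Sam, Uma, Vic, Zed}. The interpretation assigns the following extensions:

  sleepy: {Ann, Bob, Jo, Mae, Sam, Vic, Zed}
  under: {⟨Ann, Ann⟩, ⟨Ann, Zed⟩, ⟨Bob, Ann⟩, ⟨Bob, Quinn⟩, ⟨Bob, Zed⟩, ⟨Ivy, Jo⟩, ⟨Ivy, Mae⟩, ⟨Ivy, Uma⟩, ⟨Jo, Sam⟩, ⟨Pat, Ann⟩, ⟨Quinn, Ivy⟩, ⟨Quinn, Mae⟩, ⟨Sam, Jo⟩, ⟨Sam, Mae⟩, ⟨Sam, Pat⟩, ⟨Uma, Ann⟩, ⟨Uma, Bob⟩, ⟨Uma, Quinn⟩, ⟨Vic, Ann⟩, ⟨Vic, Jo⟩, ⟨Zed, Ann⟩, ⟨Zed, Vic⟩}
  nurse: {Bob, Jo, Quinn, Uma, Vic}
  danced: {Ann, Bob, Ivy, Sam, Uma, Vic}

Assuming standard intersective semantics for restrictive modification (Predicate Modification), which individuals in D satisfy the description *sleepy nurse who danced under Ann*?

⟦who danced⟧ = ⟦danced⟧ = {Ann, Bob, Ivy, Sam, Uma, Vic}
⟦under Ann⟧ = {x : ⟨x, Ann⟩ ∈ ⟦under⟧} = {Ann, Bob, Pat, Uma, Vic, Zed}
⟦nurse⟧ = {Bob, Jo, Quinn, Uma, Vic}
… ∩ ⟦who danced⟧ = {Bob, Jo, Quinn, Uma, Vic} ∩ {Ann, Bob, Ivy, Sam, Uma, Vic} = {Bob, Uma, Vic}
… ∩ ⟦under Ann⟧ = {Bob, Uma, Vic} ∩ {Ann, Bob, Pat, Uma, Vic, Zed} = {Bob, Uma, Vic}
… ∩ ⟦sleepy⟧ = {Bob, Uma, Vic} ∩ {Ann, Bob, Jo, Mae, Sam, Vic, Zed} = {Bob, Vic}
So ⟦sleepy nurse who danced under Ann⟧ = {Bob, Vic}.

{Bob, Vic}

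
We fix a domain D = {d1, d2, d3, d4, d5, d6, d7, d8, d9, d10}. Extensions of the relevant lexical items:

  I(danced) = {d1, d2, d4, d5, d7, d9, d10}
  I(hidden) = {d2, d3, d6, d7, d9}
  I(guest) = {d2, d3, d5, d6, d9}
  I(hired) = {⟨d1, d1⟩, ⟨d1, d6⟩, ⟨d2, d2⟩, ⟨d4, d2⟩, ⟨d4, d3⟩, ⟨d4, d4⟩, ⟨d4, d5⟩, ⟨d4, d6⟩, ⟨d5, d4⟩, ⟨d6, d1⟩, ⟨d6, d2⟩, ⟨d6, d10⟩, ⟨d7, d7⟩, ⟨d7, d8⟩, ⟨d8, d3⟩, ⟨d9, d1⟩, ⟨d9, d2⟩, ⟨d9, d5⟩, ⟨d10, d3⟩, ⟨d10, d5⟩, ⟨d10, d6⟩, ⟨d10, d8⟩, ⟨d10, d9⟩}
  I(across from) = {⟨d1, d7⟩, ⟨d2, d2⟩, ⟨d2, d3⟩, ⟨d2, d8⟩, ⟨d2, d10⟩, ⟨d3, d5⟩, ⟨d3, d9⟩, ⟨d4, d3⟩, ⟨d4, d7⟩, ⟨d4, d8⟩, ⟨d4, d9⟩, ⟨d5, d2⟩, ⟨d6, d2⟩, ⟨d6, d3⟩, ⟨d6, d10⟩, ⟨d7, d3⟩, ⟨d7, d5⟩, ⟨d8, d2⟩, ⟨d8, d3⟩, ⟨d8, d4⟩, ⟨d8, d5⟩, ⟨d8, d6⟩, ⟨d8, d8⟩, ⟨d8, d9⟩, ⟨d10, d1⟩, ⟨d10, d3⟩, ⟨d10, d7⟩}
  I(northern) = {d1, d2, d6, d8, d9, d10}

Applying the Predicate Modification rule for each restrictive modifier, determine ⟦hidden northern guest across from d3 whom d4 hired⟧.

⟦across from d3⟧ = {x : ⟨x, d3⟩ ∈ ⟦across from⟧} = {d2, d4, d6, d7, d8, d10}
⟦whom d4 hired⟧ = {x : ⟨d4, x⟩ ∈ ⟦hired⟧} = {d2, d3, d4, d5, d6}
⟦guest⟧ = {d2, d3, d5, d6, d9}
… ∩ ⟦across from d3⟧ = {d2, d3, d5, d6, d9} ∩ {d2, d4, d6, d7, d8, d10} = {d2, d6}
… ∩ ⟦whom d4 hired⟧ = {d2, d6} ∩ {d2, d3, d4, d5, d6} = {d2, d6}
… ∩ ⟦hidden⟧ = {d2, d6} ∩ {d2, d3, d6, d7, d9} = {d2, d6}
… ∩ ⟦northern⟧ = {d2, d6} ∩ {d1, d2, d6, d8, d9, d10} = {d2, d6}
So ⟦hidden northern guest across from d3 whom d4 hired⟧ = {d2, d6}.

{d2, d6}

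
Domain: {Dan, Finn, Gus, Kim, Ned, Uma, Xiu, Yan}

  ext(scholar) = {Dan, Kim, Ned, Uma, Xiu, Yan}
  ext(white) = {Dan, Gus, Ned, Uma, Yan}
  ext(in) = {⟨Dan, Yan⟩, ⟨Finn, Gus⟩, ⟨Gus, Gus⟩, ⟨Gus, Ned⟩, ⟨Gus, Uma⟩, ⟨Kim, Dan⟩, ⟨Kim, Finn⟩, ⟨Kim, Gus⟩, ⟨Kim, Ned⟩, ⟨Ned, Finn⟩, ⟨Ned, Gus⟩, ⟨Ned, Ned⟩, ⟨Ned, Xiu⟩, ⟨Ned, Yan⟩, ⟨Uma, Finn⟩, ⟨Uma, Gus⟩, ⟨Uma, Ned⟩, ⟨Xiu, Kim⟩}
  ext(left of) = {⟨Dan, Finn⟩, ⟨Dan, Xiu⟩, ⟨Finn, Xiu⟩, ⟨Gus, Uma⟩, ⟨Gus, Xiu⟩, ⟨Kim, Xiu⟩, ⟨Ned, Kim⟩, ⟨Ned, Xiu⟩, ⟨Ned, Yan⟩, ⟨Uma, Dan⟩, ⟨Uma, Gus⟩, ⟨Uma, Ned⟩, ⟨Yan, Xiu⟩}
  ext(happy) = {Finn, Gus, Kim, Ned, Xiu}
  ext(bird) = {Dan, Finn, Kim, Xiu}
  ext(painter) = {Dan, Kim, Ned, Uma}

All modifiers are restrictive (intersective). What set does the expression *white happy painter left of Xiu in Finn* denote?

{Ned}

⟦left of Xiu⟧ = {x : ⟨x, Xiu⟩ ∈ ⟦left of⟧} = {Dan, Finn, Gus, Kim, Ned, Yan}
⟦in Finn⟧ = {x : ⟨x, Finn⟩ ∈ ⟦in⟧} = {Kim, Ned, Uma}
⟦painter⟧ = {Dan, Kim, Ned, Uma}
… ∩ ⟦left of Xiu⟧ = {Dan, Kim, Ned, Uma} ∩ {Dan, Finn, Gus, Kim, Ned, Yan} = {Dan, Kim, Ned}
… ∩ ⟦in Finn⟧ = {Dan, Kim, Ned} ∩ {Kim, Ned, Uma} = {Kim, Ned}
… ∩ ⟦white⟧ = {Kim, Ned} ∩ {Dan, Gus, Ned, Uma, Yan} = {Ned}
… ∩ ⟦happy⟧ = {Ned} ∩ {Finn, Gus, Kim, Ned, Xiu} = {Ned}
So ⟦white happy painter left of Xiu in Finn⟧ = {Ned}.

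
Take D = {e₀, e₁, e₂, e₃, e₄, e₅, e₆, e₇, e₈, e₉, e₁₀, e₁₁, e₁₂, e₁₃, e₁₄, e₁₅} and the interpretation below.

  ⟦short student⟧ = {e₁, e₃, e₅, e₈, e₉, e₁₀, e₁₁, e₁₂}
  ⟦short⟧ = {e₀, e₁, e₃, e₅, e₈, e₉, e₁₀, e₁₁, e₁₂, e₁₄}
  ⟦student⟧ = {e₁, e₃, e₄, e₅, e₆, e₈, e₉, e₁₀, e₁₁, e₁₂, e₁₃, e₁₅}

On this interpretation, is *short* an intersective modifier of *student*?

⟦short⟧ ∩ ⟦student⟧ = {e₀, e₁, e₃, e₅, e₈, e₉, e₁₀, e₁₁, e₁₂, e₁₄} ∩ {e₁, e₃, e₄, e₅, e₆, e₈, e₉, e₁₀, e₁₁, e₁₂, e₁₃, e₁₅} = {e₁, e₃, e₅, e₈, e₉, e₁₀, e₁₁, e₁₂}
Observed ⟦short student⟧ = {e₁, e₃, e₅, e₈, e₉, e₁₀, e₁₁, e₁₂}.
These coincide, so the modifier is intersective here.

yes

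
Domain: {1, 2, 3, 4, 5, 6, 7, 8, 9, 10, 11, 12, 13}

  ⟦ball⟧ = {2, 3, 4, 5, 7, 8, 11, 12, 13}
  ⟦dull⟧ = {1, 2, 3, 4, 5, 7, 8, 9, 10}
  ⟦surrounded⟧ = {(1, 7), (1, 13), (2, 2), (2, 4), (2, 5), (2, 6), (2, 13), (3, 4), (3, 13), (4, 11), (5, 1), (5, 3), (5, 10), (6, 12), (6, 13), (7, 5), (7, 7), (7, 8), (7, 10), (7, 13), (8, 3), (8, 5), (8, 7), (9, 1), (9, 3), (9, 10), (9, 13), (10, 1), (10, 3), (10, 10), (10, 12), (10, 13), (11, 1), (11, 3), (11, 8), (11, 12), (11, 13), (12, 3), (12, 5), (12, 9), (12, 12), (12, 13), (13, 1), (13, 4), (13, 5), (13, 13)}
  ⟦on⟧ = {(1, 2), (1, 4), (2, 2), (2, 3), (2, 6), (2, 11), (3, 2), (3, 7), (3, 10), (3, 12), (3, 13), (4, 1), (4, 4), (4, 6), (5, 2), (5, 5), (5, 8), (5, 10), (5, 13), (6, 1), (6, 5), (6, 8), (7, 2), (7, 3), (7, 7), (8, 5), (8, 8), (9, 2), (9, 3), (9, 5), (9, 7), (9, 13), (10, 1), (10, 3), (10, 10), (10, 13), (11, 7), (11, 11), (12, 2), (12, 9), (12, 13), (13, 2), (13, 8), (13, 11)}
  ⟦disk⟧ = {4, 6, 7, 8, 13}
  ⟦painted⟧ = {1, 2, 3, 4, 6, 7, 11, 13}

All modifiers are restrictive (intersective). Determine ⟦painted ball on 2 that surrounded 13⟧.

⟦on 2⟧ = {x : ⟨x, 2⟩ ∈ ⟦on⟧} = {1, 2, 3, 5, 7, 9, 12, 13}
⟦that surrounded 13⟧ = {x : ⟨x, 13⟩ ∈ ⟦surrounded⟧} = {1, 2, 3, 6, 7, 9, 10, 11, 12, 13}
⟦ball⟧ = {2, 3, 4, 5, 7, 8, 11, 12, 13}
… ∩ ⟦on 2⟧ = {2, 3, 4, 5, 7, 8, 11, 12, 13} ∩ {1, 2, 3, 5, 7, 9, 12, 13} = {2, 3, 5, 7, 12, 13}
… ∩ ⟦that surrounded 13⟧ = {2, 3, 5, 7, 12, 13} ∩ {1, 2, 3, 6, 7, 9, 10, 11, 12, 13} = {2, 3, 7, 12, 13}
… ∩ ⟦painted⟧ = {2, 3, 7, 12, 13} ∩ {1, 2, 3, 4, 6, 7, 11, 13} = {2, 3, 7, 13}
So ⟦painted ball on 2 that surrounded 13⟧ = {2, 3, 7, 13}.

{2, 3, 7, 13}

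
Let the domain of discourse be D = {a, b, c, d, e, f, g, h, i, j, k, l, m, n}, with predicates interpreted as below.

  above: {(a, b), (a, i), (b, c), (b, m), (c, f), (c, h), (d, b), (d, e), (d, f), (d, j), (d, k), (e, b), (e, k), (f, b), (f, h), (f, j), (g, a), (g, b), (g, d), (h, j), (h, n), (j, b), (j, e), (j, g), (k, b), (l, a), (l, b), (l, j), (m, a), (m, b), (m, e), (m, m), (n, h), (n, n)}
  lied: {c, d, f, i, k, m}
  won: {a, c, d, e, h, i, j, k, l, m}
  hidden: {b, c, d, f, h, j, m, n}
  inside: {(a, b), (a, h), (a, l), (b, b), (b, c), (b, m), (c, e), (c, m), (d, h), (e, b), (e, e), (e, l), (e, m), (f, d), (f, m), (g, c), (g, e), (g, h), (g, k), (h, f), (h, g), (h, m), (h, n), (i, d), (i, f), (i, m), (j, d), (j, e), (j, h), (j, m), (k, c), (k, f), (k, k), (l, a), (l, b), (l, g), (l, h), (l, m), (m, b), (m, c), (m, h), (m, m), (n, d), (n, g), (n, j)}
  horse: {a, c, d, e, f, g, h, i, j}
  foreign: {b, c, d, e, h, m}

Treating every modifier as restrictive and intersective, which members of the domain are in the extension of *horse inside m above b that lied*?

⟦inside m⟧ = {x : ⟨x, m⟩ ∈ ⟦inside⟧} = {b, c, e, f, h, i, j, l, m}
⟦above b⟧ = {x : ⟨x, b⟩ ∈ ⟦above⟧} = {a, d, e, f, g, j, k, l, m}
⟦that lied⟧ = ⟦lied⟧ = {c, d, f, i, k, m}
⟦horse⟧ = {a, c, d, e, f, g, h, i, j}
… ∩ ⟦inside m⟧ = {a, c, d, e, f, g, h, i, j} ∩ {b, c, e, f, h, i, j, l, m} = {c, e, f, h, i, j}
… ∩ ⟦above b⟧ = {c, e, f, h, i, j} ∩ {a, d, e, f, g, j, k, l, m} = {e, f, j}
… ∩ ⟦that lied⟧ = {e, f, j} ∩ {c, d, f, i, k, m} = {f}
So ⟦horse inside m above b that lied⟧ = {f}.

{f}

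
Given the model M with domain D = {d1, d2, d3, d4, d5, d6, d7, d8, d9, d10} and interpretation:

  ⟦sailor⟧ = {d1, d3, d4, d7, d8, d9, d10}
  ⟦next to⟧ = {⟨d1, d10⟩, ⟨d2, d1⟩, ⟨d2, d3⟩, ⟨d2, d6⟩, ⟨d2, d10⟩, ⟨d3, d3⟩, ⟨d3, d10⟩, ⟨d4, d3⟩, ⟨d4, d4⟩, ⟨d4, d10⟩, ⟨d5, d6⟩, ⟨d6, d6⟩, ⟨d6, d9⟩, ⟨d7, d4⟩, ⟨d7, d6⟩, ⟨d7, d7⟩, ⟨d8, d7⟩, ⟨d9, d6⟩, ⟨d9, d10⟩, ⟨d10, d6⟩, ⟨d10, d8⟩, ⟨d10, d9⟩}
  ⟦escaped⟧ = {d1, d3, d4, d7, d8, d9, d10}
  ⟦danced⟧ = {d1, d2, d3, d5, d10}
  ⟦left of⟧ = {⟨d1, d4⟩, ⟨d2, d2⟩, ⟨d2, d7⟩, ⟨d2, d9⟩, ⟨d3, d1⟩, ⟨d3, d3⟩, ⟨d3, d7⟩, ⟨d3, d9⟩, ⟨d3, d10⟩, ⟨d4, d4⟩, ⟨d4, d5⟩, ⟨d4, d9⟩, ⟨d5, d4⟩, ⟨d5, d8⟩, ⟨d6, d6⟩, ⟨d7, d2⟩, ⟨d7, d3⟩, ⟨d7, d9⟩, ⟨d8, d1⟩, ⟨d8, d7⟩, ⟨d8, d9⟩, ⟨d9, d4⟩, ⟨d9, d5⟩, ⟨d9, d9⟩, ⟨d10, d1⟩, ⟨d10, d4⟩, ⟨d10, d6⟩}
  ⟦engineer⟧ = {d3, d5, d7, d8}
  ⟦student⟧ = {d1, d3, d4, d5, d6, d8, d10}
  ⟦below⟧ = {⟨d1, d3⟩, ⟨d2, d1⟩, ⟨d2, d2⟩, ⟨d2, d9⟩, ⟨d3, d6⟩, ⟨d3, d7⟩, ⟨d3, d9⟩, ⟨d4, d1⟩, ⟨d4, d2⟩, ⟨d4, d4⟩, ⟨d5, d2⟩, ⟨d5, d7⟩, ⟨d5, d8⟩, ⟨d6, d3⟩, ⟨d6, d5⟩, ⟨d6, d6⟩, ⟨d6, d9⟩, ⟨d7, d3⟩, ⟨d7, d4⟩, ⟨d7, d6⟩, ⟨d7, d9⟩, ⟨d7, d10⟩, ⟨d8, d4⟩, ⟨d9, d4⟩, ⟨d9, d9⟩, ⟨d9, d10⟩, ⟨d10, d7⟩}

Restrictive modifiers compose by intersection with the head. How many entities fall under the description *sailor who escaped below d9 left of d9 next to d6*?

⟦who escaped⟧ = ⟦escaped⟧ = {d1, d3, d4, d7, d8, d9, d10}
⟦below d9⟧ = {x : ⟨x, d9⟩ ∈ ⟦below⟧} = {d2, d3, d6, d7, d9}
⟦left of d9⟧ = {x : ⟨x, d9⟩ ∈ ⟦left of⟧} = {d2, d3, d4, d7, d8, d9}
⟦next to d6⟧ = {x : ⟨x, d6⟩ ∈ ⟦next to⟧} = {d2, d5, d6, d7, d9, d10}
⟦sailor⟧ = {d1, d3, d4, d7, d8, d9, d10}
… ∩ ⟦who escaped⟧ = {d1, d3, d4, d7, d8, d9, d10} ∩ {d1, d3, d4, d7, d8, d9, d10} = {d1, d3, d4, d7, d8, d9, d10}
… ∩ ⟦below d9⟧ = {d1, d3, d4, d7, d8, d9, d10} ∩ {d2, d3, d6, d7, d9} = {d3, d7, d9}
… ∩ ⟦left of d9⟧ = {d3, d7, d9} ∩ {d2, d3, d4, d7, d8, d9} = {d3, d7, d9}
… ∩ ⟦next to d6⟧ = {d3, d7, d9} ∩ {d2, d5, d6, d7, d9, d10} = {d7, d9}
⟦sailor who escaped below d9 left of d9 next to d6⟧ = {d7, d9}, so the cardinality is 2.

2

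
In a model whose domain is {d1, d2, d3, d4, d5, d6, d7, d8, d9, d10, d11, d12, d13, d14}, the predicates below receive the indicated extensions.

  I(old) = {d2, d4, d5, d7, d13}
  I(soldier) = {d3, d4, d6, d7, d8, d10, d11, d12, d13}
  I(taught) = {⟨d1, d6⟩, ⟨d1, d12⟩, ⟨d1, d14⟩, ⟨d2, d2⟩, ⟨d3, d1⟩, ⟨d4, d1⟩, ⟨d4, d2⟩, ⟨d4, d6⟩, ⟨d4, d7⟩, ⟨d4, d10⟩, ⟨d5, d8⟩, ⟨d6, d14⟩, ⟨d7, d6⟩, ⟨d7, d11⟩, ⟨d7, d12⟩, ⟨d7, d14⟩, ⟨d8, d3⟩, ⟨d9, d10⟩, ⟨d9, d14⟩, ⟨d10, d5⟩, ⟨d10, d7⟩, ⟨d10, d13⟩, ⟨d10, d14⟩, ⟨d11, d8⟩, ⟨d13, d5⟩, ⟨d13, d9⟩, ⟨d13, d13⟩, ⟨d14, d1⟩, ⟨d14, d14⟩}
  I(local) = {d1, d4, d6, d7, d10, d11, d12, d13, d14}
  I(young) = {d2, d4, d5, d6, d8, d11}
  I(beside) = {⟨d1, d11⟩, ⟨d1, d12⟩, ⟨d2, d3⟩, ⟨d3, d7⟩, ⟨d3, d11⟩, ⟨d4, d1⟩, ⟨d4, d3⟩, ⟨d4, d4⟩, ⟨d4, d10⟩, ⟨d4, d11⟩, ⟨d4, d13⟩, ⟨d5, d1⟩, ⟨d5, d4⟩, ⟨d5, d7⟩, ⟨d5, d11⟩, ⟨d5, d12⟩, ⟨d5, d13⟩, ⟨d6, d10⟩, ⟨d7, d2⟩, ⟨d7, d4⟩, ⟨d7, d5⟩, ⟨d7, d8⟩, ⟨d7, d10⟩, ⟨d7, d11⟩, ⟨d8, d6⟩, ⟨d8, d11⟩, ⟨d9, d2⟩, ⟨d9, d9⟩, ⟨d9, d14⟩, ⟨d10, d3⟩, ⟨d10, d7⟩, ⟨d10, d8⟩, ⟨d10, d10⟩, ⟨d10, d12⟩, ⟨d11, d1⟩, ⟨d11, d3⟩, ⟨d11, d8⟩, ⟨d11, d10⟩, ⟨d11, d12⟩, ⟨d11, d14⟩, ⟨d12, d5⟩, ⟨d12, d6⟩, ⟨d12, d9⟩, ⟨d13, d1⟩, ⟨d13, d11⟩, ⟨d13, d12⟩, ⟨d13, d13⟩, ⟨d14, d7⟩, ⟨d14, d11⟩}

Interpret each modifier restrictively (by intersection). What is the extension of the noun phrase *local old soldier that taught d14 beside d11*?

⟦that taught d14⟧ = {x : ⟨x, d14⟩ ∈ ⟦taught⟧} = {d1, d6, d7, d9, d10, d14}
⟦beside d11⟧ = {x : ⟨x, d11⟩ ∈ ⟦beside⟧} = {d1, d3, d4, d5, d7, d8, d13, d14}
⟦soldier⟧ = {d3, d4, d6, d7, d8, d10, d11, d12, d13}
… ∩ ⟦that taught d14⟧ = {d3, d4, d6, d7, d8, d10, d11, d12, d13} ∩ {d1, d6, d7, d9, d10, d14} = {d6, d7, d10}
… ∩ ⟦beside d11⟧ = {d6, d7, d10} ∩ {d1, d3, d4, d5, d7, d8, d13, d14} = {d7}
… ∩ ⟦local⟧ = {d7} ∩ {d1, d4, d6, d7, d10, d11, d12, d13, d14} = {d7}
… ∩ ⟦old⟧ = {d7} ∩ {d2, d4, d5, d7, d13} = {d7}
So ⟦local old soldier that taught d14 beside d11⟧ = {d7}.

{d7}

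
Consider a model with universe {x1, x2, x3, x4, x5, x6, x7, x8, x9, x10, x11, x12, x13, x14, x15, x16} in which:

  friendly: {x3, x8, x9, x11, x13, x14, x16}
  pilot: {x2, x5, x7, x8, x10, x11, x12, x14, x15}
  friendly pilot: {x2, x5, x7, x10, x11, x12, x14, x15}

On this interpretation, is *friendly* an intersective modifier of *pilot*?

⟦friendly⟧ ∩ ⟦pilot⟧ = {x3, x8, x9, x11, x13, x14, x16} ∩ {x2, x5, x7, x8, x10, x11, x12, x14, x15} = {x8, x11, x14}
Observed ⟦friendly pilot⟧ = {x2, x5, x7, x10, x11, x12, x14, x15}.
These differ, so the modifier is not intersective in this model.

no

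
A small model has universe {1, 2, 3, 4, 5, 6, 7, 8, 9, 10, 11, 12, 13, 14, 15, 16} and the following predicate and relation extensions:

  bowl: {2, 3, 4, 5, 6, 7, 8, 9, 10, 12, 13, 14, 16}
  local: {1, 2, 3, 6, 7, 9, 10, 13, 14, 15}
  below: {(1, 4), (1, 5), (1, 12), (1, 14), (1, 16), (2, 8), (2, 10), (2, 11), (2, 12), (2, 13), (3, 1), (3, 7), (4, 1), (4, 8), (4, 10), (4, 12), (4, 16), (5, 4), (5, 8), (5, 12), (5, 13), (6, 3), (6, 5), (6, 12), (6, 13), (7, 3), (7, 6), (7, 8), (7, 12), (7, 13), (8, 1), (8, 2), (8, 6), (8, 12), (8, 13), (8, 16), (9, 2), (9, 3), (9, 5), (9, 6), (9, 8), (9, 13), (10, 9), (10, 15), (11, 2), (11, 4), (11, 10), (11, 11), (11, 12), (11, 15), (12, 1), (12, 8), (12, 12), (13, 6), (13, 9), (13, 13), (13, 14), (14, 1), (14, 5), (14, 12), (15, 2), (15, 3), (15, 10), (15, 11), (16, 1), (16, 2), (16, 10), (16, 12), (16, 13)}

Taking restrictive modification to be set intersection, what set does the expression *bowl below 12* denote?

{2, 4, 5, 6, 7, 8, 12, 14, 16}

⟦below 12⟧ = {x : ⟨x, 12⟩ ∈ ⟦below⟧} = {1, 2, 4, 5, 6, 7, 8, 11, 12, 14, 16}
⟦bowl⟧ = {2, 3, 4, 5, 6, 7, 8, 9, 10, 12, 13, 14, 16}
… ∩ ⟦below 12⟧ = {2, 3, 4, 5, 6, 7, 8, 9, 10, 12, 13, 14, 16} ∩ {1, 2, 4, 5, 6, 7, 8, 11, 12, 14, 16} = {2, 4, 5, 6, 7, 8, 12, 14, 16}
So ⟦bowl below 12⟧ = {2, 4, 5, 6, 7, 8, 12, 14, 16}.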